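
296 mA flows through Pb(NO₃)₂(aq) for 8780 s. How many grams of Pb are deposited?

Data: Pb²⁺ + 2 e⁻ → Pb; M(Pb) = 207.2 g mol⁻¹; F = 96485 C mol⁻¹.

2.79 g

Q = I·t = 0.2960 A × 8780.0 s = 2599 C.
n(e⁻) = Q/F = 2599 / 96485 = 0.02694 mol.
Pb²⁺ + 2 e⁻ → Pb, so n(Pb) = n(e⁻)/2 = 0.01347 mol.
m = n·M = 0.01347 × 207.2 = 2.79 g.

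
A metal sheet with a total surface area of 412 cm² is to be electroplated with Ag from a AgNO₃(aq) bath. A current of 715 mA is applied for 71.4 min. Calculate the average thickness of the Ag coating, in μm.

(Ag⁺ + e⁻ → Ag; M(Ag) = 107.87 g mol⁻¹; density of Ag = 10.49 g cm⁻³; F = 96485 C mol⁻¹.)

7.92 μm

Q = I·t = 0.7150 × 4284.0 = 3063 C; n(e⁻) = 0.03175 mol.
n(Ag) = n(e⁻)/1 = 0.03175 mol, so m = 0.03175 × 107.87 = 3.424 g.
Volume = m/ρ = 3.424 / 10.49 = 0.3265 cm³.
Thickness = V/A = 0.3265 / 412 = 7.92 × 10⁻⁴ cm = 7.92 μm.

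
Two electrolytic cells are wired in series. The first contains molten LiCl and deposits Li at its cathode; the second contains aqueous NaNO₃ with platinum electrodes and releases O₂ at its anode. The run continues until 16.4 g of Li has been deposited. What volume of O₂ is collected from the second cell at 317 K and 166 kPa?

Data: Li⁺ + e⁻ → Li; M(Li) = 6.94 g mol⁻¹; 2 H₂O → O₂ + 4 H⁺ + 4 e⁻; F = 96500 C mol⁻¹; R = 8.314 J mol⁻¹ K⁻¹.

9.38 L

n(Li) = 16.4 / 6.94 = 2.363 mol, so n(e⁻) = 1 × 2.363 = 2.363 mol.
The cells are in series, so the same 2.363 mol of electrons passes through the second cell.
2 H₂O → O₂ + 4 H⁺ + 4 e⁻ — 4 mol e⁻ per mol O₂, so n(O₂) = 2.363/4 = 0.5908 mol.
V = nRT/P = (0.5908 × 8.314 × 317) / (166 × 10³) = 0.00938 m³ = 9.38 L.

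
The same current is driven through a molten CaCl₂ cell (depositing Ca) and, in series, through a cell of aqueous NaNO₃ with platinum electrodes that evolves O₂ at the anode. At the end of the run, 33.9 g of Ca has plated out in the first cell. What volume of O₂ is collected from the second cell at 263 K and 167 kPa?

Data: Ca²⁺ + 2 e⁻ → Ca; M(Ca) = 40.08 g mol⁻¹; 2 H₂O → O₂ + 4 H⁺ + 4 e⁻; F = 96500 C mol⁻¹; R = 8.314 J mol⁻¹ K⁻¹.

n(Ca) = 33.9 / 40.08 = 0.8458 mol, so n(e⁻) = 2 × 0.8458 = 1.692 mol.
The cells are in series, so the same 1.692 mol of electrons passes through the second cell.
2 H₂O → O₂ + 4 H⁺ + 4 e⁻ — 4 mol e⁻ per mol O₂, so n(O₂) = 1.692/4 = 0.4229 mol.
V = nRT/P = (0.4229 × 8.314 × 263) / (167 × 10³) = 0.00554 m³ = 5.54 L.

5.54 L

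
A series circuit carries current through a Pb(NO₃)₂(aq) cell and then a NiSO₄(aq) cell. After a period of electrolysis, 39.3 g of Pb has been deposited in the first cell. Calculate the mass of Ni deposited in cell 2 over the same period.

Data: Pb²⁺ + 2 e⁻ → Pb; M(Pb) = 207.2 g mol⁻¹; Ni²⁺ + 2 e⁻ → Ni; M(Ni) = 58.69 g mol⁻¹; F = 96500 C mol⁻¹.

n(Pb) = 39.3 / 207.2 = 0.1897 mol.
Since Pb²⁺ + 2 e⁻ → Pb, n(e⁻) passed = 2 × 0.1897 = 0.3793 mol.
Cells in series carry the same charge, so the same 0.3793 mol of electrons passes through cell 2.
Ni²⁺ + 2 e⁻ → Ni, so n(Ni) = 0.3793 / 2 = 0.1897 mol.
m(Ni) = 0.1897 × 58.69 = 11.1 g.

11.1 g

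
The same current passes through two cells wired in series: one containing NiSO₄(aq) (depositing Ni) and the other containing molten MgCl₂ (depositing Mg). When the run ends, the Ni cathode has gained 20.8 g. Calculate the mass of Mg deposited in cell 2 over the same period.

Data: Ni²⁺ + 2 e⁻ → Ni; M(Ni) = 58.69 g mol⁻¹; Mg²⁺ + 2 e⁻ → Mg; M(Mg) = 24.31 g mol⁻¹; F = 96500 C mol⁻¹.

n(Ni) = 20.8 / 58.69 = 0.3544 mol.
Since Ni²⁺ + 2 e⁻ → Ni, n(e⁻) passed = 2 × 0.3544 = 0.7088 mol.
Cells in series carry the same charge, so the same 0.7088 mol of electrons passes through cell 2.
Mg²⁺ + 2 e⁻ → Mg, so n(Mg) = 0.7088 / 2 = 0.3544 mol.
m(Mg) = 0.3544 × 24.31 = 8.62 g.

8.62 g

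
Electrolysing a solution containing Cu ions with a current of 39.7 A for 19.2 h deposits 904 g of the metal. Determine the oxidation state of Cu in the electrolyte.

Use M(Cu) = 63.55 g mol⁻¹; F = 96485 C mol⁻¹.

Q = I·t = 39.70 A × 69120 s = 2744000 C, so n(e⁻) = 2744000/96485 = 28.44 mol.
n(Cu) deposited = 904 / 63.55 = 14.23 mol.
Electrons per atom = n(e⁻)/n(Cu) = 28.44 / 14.23 = 2.00 ≈ 2, so the ion is Cu²⁺.

+2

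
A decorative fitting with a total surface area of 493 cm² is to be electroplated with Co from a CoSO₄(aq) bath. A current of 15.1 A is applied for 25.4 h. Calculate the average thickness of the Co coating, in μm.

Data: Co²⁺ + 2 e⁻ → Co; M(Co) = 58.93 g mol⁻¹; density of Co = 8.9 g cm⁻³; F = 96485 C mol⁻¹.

Q = I·t = 15.10 × 91440 = 1381000 C; n(e⁻) = 14.31 mol.
n(Co) = n(e⁻)/2 = 7.155 mol, so m = 7.155 × 58.93 = 421.7 g.
Volume = m/ρ = 421.7 / 8.9 = 47.38 cm³.
Thickness = V/A = 47.38 / 493 = 0.0961 cm = 961 μm.

961 μm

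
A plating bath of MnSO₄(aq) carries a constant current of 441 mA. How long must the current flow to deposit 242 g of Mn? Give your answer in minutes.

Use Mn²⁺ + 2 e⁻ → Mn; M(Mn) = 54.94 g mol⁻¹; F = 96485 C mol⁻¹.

32100 min

n(Mn) = m/M = 242 / 54.94 = 4.405 mol.
Each Mn atom requires 2 electrons, so n(e⁻) = 2 × 4.405 = 8.810 mol.
Q = n(e⁻)·F = 8.810 × 96485 = 850000 C.
t = Q/I = 850000 / 0.4410 A = 1927000 s = 32100 min.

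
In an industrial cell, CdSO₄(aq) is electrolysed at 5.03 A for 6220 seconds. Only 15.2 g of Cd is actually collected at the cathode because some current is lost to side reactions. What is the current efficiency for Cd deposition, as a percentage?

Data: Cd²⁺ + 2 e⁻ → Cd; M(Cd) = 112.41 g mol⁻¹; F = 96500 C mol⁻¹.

Q = I·t = 5.030 × 6220.0 = 31290 C; n(e⁻) = 31290/96500 = 0.3242 mol.
Theoretical n(Cd) = n(e⁻)/2 = 0.1621 mol, i.e. m_theo = 0.1621 × 112.41 = 18.22 g.
Efficiency = m_actual / m_theo = 15.2 / 18.22 = 83.4 %.

83.4 %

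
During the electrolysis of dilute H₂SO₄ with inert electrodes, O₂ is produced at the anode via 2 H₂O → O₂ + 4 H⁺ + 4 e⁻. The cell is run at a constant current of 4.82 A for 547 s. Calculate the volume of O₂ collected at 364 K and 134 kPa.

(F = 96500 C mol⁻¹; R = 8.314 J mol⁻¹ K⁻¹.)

Q = I·t = 4.820 A × 547.00 s = 2637 C.
n(e⁻) = Q/F = 2637 / 96500 = 0.02732 mol.
4 electrons are transferred per O₂ molecule, so n(O₂) = 0.02732 / 4 = 0.006830 mol.
V = nRT/P = (0.006830 × 8.314 × 364) / (134 × 10³ Pa) = 1.54 × 10⁻⁴ m³ = 0.154 L.

0.154 L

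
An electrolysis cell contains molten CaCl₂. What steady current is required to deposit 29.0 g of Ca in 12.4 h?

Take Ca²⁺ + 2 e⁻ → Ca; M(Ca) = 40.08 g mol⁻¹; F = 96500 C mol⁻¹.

3.13 A

n(Ca) = 29.0 / 40.08 = 0.7236 mol.
n(e⁻) = 2 × 0.7236 = 1.447 mol.
Q = n(e⁻)·F = 1.447 × 96500 = 139600 C.
I = Q/t = 139600 / 44640 s = 3.13 A.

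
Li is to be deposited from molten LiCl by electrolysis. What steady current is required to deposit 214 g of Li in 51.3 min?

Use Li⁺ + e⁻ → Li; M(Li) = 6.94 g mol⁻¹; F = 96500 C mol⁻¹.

n(Li) = 214 / 6.94 = 30.84 mol.
n(e⁻) = 1 × 30.84 = 30.84 mol.
Q = n(e⁻)·F = 30.84 × 96500 = 2976000 C.
I = Q/t = 2976000 / 3078.0 s = 967 A.

967 A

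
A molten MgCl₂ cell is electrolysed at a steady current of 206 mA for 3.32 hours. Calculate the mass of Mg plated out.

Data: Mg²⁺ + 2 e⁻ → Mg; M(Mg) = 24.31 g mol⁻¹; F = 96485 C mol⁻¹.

0.310 g

Q = I·t = 0.2060 A × 11952 s = 2462 C.
n(e⁻) = Q/F = 2462 / 96485 = 0.02552 mol.
Mg²⁺ + 2 e⁻ → Mg, so n(Mg) = n(e⁻)/2 = 0.01276 mol.
m = n·M = 0.01276 × 24.31 = 0.310 g.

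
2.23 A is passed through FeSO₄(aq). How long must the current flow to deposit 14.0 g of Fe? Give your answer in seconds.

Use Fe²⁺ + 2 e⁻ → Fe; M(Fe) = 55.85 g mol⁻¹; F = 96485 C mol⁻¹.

21700 s

n(Fe) = m/M = 14.0 / 55.85 = 0.2507 mol.
Each Fe atom requires 2 electrons, so n(e⁻) = 2 × 0.2507 = 0.5013 mol.
Q = n(e⁻)·F = 0.5013 × 96485 = 48370 C.
t = Q/I = 48370 / 2.230 A = 21690 s.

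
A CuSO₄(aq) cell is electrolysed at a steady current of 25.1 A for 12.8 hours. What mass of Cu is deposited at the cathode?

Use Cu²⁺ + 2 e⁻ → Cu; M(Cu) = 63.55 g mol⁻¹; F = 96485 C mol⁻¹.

381 g

Q = I·t = 25.10 A × 46080 s = 1157000 C.
n(e⁻) = Q/F = 1157000 / 96485 = 11.99 mol.
Cu²⁺ + 2 e⁻ → Cu, so n(Cu) = n(e⁻)/2 = 5.994 mol.
m = n·M = 5.994 × 63.55 = 381 g.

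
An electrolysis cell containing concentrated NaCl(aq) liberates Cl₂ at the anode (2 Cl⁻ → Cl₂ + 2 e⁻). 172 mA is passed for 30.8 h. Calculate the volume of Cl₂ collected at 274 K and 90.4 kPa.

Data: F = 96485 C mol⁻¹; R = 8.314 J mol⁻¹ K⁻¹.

Q = I·t = 0.1720 A × 110880 s = 19070 C.
n(e⁻) = Q/F = 19070 / 96485 = 0.1977 mol.
2 electrons are transferred per Cl₂ molecule, so n(Cl₂) = 0.1977 / 2 = 0.09883 mol.
V = nRT/P = (0.09883 × 8.314 × 274) / (90.4 × 10³ Pa) = 0.00249 m³ = 2.49 L.

2.49 L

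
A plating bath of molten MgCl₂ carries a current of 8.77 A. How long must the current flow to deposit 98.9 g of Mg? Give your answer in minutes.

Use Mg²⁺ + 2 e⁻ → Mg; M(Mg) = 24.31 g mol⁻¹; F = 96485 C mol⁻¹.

n(Mg) = m/M = 98.9 / 24.31 = 4.068 mol.
Each Mg atom requires 2 electrons, so n(e⁻) = 2 × 4.068 = 8.137 mol.
Q = n(e⁻)·F = 8.137 × 96485 = 785100 C.
t = Q/I = 785100 / 8.770 A = 89520 s = 1490 min.

1490 min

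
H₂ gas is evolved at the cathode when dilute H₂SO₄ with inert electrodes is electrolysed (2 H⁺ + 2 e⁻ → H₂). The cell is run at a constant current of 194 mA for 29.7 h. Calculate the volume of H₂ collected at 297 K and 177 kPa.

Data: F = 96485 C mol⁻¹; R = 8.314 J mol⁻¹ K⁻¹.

Q = I·t = 0.1940 A × 106920 s = 20740 C.
n(e⁻) = Q/F = 20740 / 96485 = 0.2150 mol.
2 electrons are transferred per H₂ molecule, so n(H₂) = 0.2150 / 2 = 0.1075 mol.
V = nRT/P = (0.1075 × 8.314 × 297) / (177 × 10³ Pa) = 0.00150 m³ = 1.50 L.

1.50 L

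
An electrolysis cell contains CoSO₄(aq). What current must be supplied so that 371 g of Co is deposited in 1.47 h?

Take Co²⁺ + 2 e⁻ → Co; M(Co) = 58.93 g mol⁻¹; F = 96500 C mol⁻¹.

230 A

n(Co) = 371 / 58.93 = 6.296 mol.
n(e⁻) = 2 × 6.296 = 12.59 mol.
Q = n(e⁻)·F = 12.59 × 96500 = 1215000 C.
I = Q/t = 1215000 / 5292.0 s = 230 A.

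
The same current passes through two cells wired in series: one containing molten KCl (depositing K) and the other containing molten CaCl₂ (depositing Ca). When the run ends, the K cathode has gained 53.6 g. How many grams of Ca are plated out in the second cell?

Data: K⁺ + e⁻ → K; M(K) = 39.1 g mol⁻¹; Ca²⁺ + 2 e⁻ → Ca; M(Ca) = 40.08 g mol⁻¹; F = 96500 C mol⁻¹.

27.5 g

n(K) = 53.6 / 39.1 = 1.371 mol.
Since K⁺ + e⁻ → K, n(e⁻) passed = 1 × 1.371 = 1.371 mol.
Cells in series carry the same charge, so the same 1.371 mol of electrons passes through cell 2.
Ca²⁺ + 2 e⁻ → Ca, so n(Ca) = 1.371 / 2 = 0.6854 mol.
m(Ca) = 0.6854 × 40.08 = 27.5 g.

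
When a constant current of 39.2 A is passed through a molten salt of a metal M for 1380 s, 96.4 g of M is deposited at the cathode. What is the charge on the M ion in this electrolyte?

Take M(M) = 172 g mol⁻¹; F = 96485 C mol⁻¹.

Q = I·t = 39.20 A × 1380.0 s = 54100 C, so n(e⁻) = 54100/96485 = 0.5607 mol.
n(M) deposited = 96.4 / 172 = 0.5605 mol.
Electrons per atom = n(e⁻)/n(M) = 0.5607 / 0.5605 = 1.00 ≈ 1, so the ion is M⁺.

+1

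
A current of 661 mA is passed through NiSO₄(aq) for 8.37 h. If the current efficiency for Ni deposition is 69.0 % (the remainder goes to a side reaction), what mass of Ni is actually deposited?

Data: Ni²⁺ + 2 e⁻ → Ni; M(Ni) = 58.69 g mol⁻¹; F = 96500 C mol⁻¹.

Q = I·t = 0.6610 × 30132 = 19920 C.
n(e⁻) = 19920/96500 = 0.2064 mol; theoretically n(Ni) = 0.2064/2 = 0.1032 mol, m_theo = 6.057 g.
At 69.0 % efficiency, m_actual = 0.690 × 6.057 = 4.18 g.

4.18 g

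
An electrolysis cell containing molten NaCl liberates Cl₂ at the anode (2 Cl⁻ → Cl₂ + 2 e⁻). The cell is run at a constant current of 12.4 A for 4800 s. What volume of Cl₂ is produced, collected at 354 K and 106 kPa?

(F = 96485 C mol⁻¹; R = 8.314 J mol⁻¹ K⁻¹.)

8.56 L

Q = I·t = 12.40 A × 4800.0 s = 59520 C.
n(e⁻) = Q/F = 59520 / 96485 = 0.6169 mol.
2 electrons are transferred per Cl₂ molecule, so n(Cl₂) = 0.6169 / 2 = 0.3084 mol.
V = nRT/P = (0.3084 × 8.314 × 354) / (106 × 10³ Pa) = 0.00856 m³ = 8.56 L.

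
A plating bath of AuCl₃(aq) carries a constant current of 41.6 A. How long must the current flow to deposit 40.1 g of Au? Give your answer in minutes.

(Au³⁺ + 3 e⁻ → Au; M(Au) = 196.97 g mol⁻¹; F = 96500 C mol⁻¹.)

n(Au) = m/M = 40.1 / 196.97 = 0.2036 mol.
Each Au atom requires 3 electrons, so n(e⁻) = 3 × 0.2036 = 0.6108 mol.
Q = n(e⁻)·F = 0.6108 × 96500 = 58940 C.
t = Q/I = 58940 / 41.60 A = 1417 s = 23.6 min.

23.6 min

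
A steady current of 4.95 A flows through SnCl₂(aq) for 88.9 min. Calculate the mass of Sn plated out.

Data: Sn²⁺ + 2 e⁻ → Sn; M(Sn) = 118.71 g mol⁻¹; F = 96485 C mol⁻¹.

16.2 g

Q = I·t = 4.950 A × 5334.0 s = 26400 C.
n(e⁻) = Q/F = 26400 / 96485 = 0.2737 mol.
Sn²⁺ + 2 e⁻ → Sn, so n(Sn) = n(e⁻)/2 = 0.1368 mol.
m = n·M = 0.1368 × 118.71 = 16.2 g.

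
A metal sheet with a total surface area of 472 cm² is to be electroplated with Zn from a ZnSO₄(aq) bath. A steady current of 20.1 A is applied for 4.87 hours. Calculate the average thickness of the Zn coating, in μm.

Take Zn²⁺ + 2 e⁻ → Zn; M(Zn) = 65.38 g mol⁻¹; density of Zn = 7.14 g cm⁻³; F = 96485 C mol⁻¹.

354 μm

Q = I·t = 20.10 × 17532 = 352400 C; n(e⁻) = 3.652 mol.
n(Zn) = n(e⁻)/2 = 1.826 mol, so m = 1.826 × 65.38 = 119.4 g.
Volume = m/ρ = 119.4 / 7.14 = 16.72 cm³.
Thickness = V/A = 16.72 / 472 = 0.0354 cm = 354 μm.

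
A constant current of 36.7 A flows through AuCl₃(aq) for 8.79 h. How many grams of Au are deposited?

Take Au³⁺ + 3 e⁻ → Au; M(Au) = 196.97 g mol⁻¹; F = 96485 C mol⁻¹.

790 g

Q = I·t = 36.70 A × 31644 s = 1161000 C.
n(e⁻) = Q/F = 1161000 / 96485 = 12.04 mol.
Au³⁺ + 3 e⁻ → Au, so n(Au) = n(e⁻)/3 = 4.012 mol.
m = n·M = 4.012 × 196.97 = 790 g.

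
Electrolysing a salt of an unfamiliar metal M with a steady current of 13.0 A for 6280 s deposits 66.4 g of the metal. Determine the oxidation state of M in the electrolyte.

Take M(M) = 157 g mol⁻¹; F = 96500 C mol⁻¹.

Q = I·t = 13.00 A × 6280.0 s = 81640 C, so n(e⁻) = 81640/96500 = 0.8460 mol.
n(M) deposited = 66.4 / 157 = 0.4229 mol.
Electrons per atom = n(e⁻)/n(M) = 0.8460 / 0.4229 = 2.00 ≈ 2, so the ion is M²⁺.

+2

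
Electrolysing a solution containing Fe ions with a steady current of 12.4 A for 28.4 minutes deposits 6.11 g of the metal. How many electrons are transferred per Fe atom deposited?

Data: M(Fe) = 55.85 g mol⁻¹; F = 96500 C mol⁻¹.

Q = I·t = 12.40 A × 1704.0 s = 21130 C, so n(e⁻) = 21130/96500 = 0.2190 mol.
n(Fe) deposited = 6.11 / 55.85 = 0.1094 mol.
Electrons per atom = n(e⁻)/n(Fe) = 0.2190 / 0.1094 = 2.00 ≈ 2, so the ion is Fe²⁺.

2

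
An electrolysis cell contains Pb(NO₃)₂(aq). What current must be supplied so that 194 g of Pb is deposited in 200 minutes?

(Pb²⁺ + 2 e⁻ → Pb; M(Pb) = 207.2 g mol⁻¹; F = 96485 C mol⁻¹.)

15.1 A

n(Pb) = 194 / 207.2 = 0.9363 mol.
n(e⁻) = 2 × 0.9363 = 1.873 mol.
Q = n(e⁻)·F = 1.873 × 96485 = 180700 C.
I = Q/t = 180700 / 12000 s = 15.1 A.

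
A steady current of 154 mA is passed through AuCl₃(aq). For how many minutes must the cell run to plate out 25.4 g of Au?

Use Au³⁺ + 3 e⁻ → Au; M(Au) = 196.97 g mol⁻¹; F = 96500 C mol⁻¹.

4040 min

n(Au) = m/M = 25.4 / 196.97 = 0.1290 mol.
Each Au atom requires 3 electrons, so n(e⁻) = 3 × 0.1290 = 0.3869 mol.
Q = n(e⁻)·F = 0.3869 × 96500 = 37330 C.
t = Q/I = 37330 / 0.1540 A = 242400 s = 4040 min.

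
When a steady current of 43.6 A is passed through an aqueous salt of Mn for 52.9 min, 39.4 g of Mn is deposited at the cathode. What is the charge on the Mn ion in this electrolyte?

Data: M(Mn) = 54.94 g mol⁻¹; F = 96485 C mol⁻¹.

Q = I·t = 43.60 A × 3174.0 s = 138400 C, so n(e⁻) = 138400/96485 = 1.434 mol.
n(Mn) deposited = 39.4 / 54.94 = 0.7171 mol.
Electrons per atom = n(e⁻)/n(Mn) = 1.434 / 0.7171 = 2.00 ≈ 2, so the ion is Mn²⁺.

+2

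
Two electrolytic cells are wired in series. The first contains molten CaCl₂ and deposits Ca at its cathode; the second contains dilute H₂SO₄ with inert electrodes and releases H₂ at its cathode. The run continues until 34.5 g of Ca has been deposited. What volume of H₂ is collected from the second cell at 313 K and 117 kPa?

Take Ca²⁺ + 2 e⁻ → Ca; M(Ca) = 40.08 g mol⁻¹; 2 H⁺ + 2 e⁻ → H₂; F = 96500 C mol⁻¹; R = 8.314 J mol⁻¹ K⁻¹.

19.1 L

n(Ca) = 34.5 / 40.08 = 0.8608 mol, so n(e⁻) = 2 × 0.8608 = 1.722 mol.
The cells are in series, so the same 1.722 mol of electrons passes through the second cell.
2 H⁺ + 2 e⁻ → H₂ — 2 mol e⁻ per mol H₂, so n(H₂) = 1.722/2 = 0.8608 mol.
V = nRT/P = (0.8608 × 8.314 × 313) / (117 × 10³) = 0.0191 m³ = 19.1 L.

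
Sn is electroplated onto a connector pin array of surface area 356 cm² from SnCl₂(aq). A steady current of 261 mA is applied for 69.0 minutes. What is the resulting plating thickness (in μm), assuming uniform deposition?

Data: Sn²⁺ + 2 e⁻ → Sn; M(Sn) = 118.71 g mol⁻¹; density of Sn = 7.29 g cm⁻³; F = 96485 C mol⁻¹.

Q = I·t = 0.2610 × 4140.0 = 1081 C; n(e⁻) = 0.01120 mol.
n(Sn) = n(e⁻)/2 = 0.005600 mol, so m = 0.005600 × 118.71 = 0.6647 g.
Volume = m/ρ = 0.6647 / 7.29 = 0.09118 cm³.
Thickness = V/A = 0.09118 / 356 = 2.56 × 10⁻⁴ cm = 2.56 μm.

2.56 μm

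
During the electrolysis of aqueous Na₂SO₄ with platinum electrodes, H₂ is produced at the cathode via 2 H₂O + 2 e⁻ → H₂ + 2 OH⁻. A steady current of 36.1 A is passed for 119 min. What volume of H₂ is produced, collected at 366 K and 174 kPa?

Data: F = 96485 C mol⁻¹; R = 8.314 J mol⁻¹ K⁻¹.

Q = I·t = 36.10 A × 7140.0 s = 257800 C.
n(e⁻) = Q/F = 257800 / 96485 = 2.671 mol.
2 electrons are transferred per H₂ molecule, so n(H₂) = 2.671 / 2 = 1.336 mol.
V = nRT/P = (1.336 × 8.314 × 366) / (174 × 10³ Pa) = 0.0234 m³ = 23.4 L.

23.4 L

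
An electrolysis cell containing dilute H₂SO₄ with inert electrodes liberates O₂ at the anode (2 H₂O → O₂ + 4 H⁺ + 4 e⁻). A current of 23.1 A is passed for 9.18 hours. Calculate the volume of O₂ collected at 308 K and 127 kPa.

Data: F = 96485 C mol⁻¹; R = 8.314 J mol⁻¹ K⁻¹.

Q = I·t = 23.10 A × 33048 s = 763400 C.
n(e⁻) = Q/F = 763400 / 96485 = 7.912 mol.
4 electrons are transferred per O₂ molecule, so n(O₂) = 7.912 / 4 = 1.978 mol.
V = nRT/P = (1.978 × 8.314 × 308) / (127 × 10³ Pa) = 0.0399 m³ = 39.9 L.

39.9 L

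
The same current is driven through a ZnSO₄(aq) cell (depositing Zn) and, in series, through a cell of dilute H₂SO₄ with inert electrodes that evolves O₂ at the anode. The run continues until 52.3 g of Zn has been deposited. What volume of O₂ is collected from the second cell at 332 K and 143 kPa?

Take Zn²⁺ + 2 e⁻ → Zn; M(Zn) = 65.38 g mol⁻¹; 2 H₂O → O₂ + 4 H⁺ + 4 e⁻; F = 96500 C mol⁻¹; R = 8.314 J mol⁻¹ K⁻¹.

7.72 L

n(Zn) = 52.3 / 65.38 = 0.7999 mol, so n(e⁻) = 2 × 0.7999 = 1.600 mol.
The cells are in series, so the same 1.600 mol of electrons passes through the second cell.
2 H₂O → O₂ + 4 H⁺ + 4 e⁻ — 4 mol e⁻ per mol O₂, so n(O₂) = 1.600/4 = 0.4000 mol.
V = nRT/P = (0.4000 × 8.314 × 332) / (143 × 10³) = 0.00772 m³ = 7.72 L.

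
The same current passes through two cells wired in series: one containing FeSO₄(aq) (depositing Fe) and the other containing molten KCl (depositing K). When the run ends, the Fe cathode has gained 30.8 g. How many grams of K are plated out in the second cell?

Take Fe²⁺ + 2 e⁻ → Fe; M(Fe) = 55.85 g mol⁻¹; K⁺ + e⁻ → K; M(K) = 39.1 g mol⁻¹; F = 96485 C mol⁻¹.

43.1 g

n(Fe) = 30.8 / 55.85 = 0.5515 mol.
Since Fe²⁺ + 2 e⁻ → Fe, n(e⁻) passed = 2 × 0.5515 = 1.103 mol.
Cells in series carry the same charge, so the same 1.103 mol of electrons passes through cell 2.
K⁺ + e⁻ → K, so n(K) = 1.103 / 1 = 1.103 mol.
m(K) = 1.103 × 39.1 = 43.1 g.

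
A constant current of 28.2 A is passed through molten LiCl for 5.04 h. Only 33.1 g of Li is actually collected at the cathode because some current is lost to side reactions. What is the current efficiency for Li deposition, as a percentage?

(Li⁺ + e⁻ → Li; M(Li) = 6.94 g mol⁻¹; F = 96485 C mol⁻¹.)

Q = I·t = 28.20 × 18144 = 511700 C; n(e⁻) = 511700/96485 = 5.303 mol.
Theoretical n(Li) = n(e⁻)/1 = 5.303 mol, i.e. m_theo = 5.303 × 6.94 = 36.80 g.
Efficiency = m_actual / m_theo = 33.1 / 36.80 = 89.9 %.

89.9 %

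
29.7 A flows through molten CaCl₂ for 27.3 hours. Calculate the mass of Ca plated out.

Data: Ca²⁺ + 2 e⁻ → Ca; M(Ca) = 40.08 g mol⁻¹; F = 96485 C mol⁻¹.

606 g

Q = I·t = 29.70 A × 98280 s = 2919000 C.
n(e⁻) = Q/F = 2919000 / 96485 = 30.25 mol.
Ca²⁺ + 2 e⁻ → Ca, so n(Ca) = n(e⁻)/2 = 15.13 mol.
m = n·M = 15.13 × 40.08 = 606 g.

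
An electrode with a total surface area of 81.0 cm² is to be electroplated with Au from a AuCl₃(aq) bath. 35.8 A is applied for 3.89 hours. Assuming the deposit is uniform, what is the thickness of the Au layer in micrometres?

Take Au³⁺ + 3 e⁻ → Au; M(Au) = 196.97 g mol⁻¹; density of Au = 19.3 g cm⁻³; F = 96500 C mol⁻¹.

2180 μm

Q = I·t = 35.80 × 14004 = 501300 C; n(e⁻) = 5.195 mol.
n(Au) = n(e⁻)/3 = 1.732 mol, so m = 1.732 × 196.97 = 341.1 g.
Volume = m/ρ = 341.1 / 19.3 = 17.67 cm³.
Thickness = V/A = 17.67 / 81.0 = 0.218 cm = 2180 μm.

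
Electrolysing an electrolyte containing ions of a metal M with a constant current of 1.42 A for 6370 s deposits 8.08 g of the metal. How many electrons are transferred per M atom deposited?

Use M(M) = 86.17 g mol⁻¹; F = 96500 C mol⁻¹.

Q = I·t = 1.420 A × 6370.0 s = 9045 C, so n(e⁻) = 9045/96500 = 0.09373 mol.
n(M) deposited = 8.08 / 86.17 = 0.09377 mol.
Electrons per atom = n(e⁻)/n(M) = 0.09373 / 0.09377 = 1.00 ≈ 1, so the ion is M⁺.

1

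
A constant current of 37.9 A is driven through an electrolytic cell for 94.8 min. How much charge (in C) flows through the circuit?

2.16 × 10⁵ C

Q = I·t = 37.90 A × 5688.0 s = 2.16 × 10⁵ C.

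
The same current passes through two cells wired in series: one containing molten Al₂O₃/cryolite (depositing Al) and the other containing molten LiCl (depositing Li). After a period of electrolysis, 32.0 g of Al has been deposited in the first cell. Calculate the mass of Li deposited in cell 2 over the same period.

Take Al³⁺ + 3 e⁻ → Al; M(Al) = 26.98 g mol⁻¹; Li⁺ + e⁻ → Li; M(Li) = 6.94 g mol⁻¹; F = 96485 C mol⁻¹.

n(Al) = 32.0 / 26.98 = 1.186 mol.
Since Al³⁺ + 3 e⁻ → Al, n(e⁻) passed = 3 × 1.186 = 3.558 mol.
Cells in series carry the same charge, so the same 3.558 mol of electrons passes through cell 2.
Li⁺ + e⁻ → Li, so n(Li) = 3.558 / 1 = 3.558 mol.
m(Li) = 3.558 × 6.94 = 24.7 g.

24.7 g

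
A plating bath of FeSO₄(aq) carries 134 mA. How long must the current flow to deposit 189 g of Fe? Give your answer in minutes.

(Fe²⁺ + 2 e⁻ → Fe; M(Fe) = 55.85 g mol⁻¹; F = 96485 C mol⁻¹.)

81200 min

n(Fe) = m/M = 189 / 55.85 = 3.384 mol.
Each Fe atom requires 2 electrons, so n(e⁻) = 2 × 3.384 = 6.768 mol.
Q = n(e⁻)·F = 6.768 × 96485 = 653000 C.
t = Q/I = 653000 / 0.1340 A = 4873000 s = 81200 min.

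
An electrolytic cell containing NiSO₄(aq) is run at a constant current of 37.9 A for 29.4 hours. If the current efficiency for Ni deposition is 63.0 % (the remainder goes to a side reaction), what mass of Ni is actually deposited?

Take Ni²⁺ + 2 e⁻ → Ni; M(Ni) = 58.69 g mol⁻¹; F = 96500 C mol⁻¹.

768 g

Q = I·t = 37.90 × 105840 = 4011000 C.
n(e⁻) = 4011000/96500 = 41.57 mol; theoretically n(Ni) = 41.57/2 = 20.78 mol, m_theo = 1220 g.
At 63.0 % efficiency, m_actual = 0.630 × 1220 = 768 g.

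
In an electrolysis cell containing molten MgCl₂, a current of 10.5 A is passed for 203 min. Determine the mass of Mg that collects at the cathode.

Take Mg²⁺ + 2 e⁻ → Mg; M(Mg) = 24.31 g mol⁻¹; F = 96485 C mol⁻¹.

Q = I·t = 10.50 A × 12180 s = 127900 C.
n(e⁻) = Q/F = 127900 / 96485 = 1.325 mol.
Mg²⁺ + 2 e⁻ → Mg, so n(Mg) = n(e⁻)/2 = 0.6627 mol.
m = n·M = 0.6627 × 24.31 = 16.1 g.

16.1 g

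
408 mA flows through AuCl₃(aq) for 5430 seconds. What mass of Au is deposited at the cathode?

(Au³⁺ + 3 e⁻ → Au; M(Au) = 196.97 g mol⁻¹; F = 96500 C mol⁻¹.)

Q = I·t = 0.4080 A × 5430.0 s = 2215 C.
n(e⁻) = Q/F = 2215 / 96500 = 0.02296 mol.
Au³⁺ + 3 e⁻ → Au, so n(Au) = n(e⁻)/3 = 0.007653 mol.
m = n·M = 0.007653 × 196.97 = 1.51 g.

1.51 g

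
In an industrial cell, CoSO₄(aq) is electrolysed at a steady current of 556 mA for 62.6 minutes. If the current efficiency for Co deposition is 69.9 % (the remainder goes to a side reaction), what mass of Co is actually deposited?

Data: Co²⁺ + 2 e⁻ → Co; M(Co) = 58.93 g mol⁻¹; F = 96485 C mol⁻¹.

Q = I·t = 0.5560 × 3756.0 = 2088 C.
n(e⁻) = 2088/96485 = 0.02164 mol; theoretically n(Co) = 0.02164/2 = 0.01082 mol, m_theo = 0.6377 g.
At 69.9 % efficiency, m_actual = 0.699 × 0.6377 = 0.446 g.

0.446 g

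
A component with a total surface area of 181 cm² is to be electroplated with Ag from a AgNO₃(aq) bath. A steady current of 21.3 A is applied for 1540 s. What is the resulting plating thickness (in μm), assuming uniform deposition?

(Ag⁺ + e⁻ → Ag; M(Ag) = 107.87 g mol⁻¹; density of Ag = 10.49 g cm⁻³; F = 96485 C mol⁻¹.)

193 μm

Q = I·t = 21.30 × 1540.0 = 32800 C; n(e⁻) = 0.3400 mol.
n(Ag) = n(e⁻)/1 = 0.3400 mol, so m = 0.3400 × 107.87 = 36.67 g.
Volume = m/ρ = 36.67 / 10.49 = 3.496 cm³.
Thickness = V/A = 3.496 / 181 = 0.0193 cm = 193 μm.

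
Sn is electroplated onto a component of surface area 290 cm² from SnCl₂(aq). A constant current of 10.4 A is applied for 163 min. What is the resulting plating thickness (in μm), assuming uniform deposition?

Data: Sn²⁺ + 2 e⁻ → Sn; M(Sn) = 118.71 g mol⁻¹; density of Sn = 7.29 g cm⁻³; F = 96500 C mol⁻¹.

296 μm

Q = I·t = 10.40 × 9780.0 = 101700 C; n(e⁻) = 1.054 mol.
n(Sn) = n(e⁻)/2 = 0.5270 mol, so m = 0.5270 × 118.71 = 62.56 g.
Volume = m/ρ = 62.56 / 7.29 = 8.582 cm³.
Thickness = V/A = 8.582 / 290 = 0.0296 cm = 296 μm.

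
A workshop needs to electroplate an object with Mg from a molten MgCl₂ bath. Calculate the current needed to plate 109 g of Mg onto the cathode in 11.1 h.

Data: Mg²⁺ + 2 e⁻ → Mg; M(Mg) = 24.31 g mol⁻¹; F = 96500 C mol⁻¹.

n(Mg) = 109 / 24.31 = 4.484 mol.
n(e⁻) = 2 × 4.484 = 8.968 mol.
Q = n(e⁻)·F = 8.968 × 96500 = 865400 C.
I = Q/t = 865400 / 39960 s = 21.7 A.

21.7 A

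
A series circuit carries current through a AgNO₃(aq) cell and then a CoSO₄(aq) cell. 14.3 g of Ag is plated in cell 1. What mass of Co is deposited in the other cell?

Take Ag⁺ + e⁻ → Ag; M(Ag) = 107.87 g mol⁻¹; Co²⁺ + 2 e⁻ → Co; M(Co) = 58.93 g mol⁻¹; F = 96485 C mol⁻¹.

n(Ag) = 14.3 / 107.87 = 0.1326 mol.
Since Ag⁺ + e⁻ → Ag, n(e⁻) passed = 1 × 0.1326 = 0.1326 mol.
Cells in series carry the same charge, so the same 0.1326 mol of electrons passes through cell 2.
Co²⁺ + 2 e⁻ → Co, so n(Co) = 0.1326 / 2 = 0.06628 mol.
m(Co) = 0.06628 × 58.93 = 3.91 g.

3.91 g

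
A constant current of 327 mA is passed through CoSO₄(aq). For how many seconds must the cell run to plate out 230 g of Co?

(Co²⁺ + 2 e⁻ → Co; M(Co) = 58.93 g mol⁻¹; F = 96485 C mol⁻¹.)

2.30 × 10⁶ s

n(Co) = m/M = 230 / 58.93 = 3.903 mol.
Each Co atom requires 2 electrons, so n(e⁻) = 2 × 3.903 = 7.806 mol.
Q = n(e⁻)·F = 7.806 × 96485 = 753100 C.
t = Q/I = 753100 / 0.3270 A = 2303000 s.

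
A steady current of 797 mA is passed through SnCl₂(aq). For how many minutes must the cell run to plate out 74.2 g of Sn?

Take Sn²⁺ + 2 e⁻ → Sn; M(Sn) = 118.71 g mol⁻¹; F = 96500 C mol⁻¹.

2520 min

n(Sn) = m/M = 74.2 / 118.71 = 0.6251 mol.
Each Sn atom requires 2 electrons, so n(e⁻) = 2 × 0.6251 = 1.250 mol.
Q = n(e⁻)·F = 1.250 × 96500 = 120600 C.
t = Q/I = 120600 / 0.7970 A = 151400 s = 2520 min.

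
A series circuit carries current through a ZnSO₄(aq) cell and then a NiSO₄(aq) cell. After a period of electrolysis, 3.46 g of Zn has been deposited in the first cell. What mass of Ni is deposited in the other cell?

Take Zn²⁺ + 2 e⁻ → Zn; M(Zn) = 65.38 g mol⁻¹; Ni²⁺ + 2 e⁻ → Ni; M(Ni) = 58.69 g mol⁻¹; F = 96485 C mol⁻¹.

3.11 g

n(Zn) = 3.46 / 65.38 = 0.05292 mol.
Since Zn²⁺ + 2 e⁻ → Zn, n(e⁻) passed = 2 × 0.05292 = 0.1058 mol.
Cells in series carry the same charge, so the same 0.1058 mol of electrons passes through cell 2.
Ni²⁺ + 2 e⁻ → Ni, so n(Ni) = 0.1058 / 2 = 0.05292 mol.
m(Ni) = 0.05292 × 58.69 = 3.11 g.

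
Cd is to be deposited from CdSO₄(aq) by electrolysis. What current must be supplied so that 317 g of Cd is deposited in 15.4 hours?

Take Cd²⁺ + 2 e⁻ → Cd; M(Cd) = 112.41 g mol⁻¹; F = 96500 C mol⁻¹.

n(Cd) = 317 / 112.41 = 2.820 mol.
n(e⁻) = 2 × 2.820 = 5.640 mol.
Q = n(e⁻)·F = 5.640 × 96500 = 544300 C.
I = Q/t = 544300 / 55440 s = 9.82 A.

9.82 A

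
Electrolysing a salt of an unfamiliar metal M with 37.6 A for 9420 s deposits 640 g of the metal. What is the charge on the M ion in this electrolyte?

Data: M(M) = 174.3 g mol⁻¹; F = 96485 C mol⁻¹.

+1

Q = I·t = 37.60 A × 9420.0 s = 354200 C, so n(e⁻) = 354200/96485 = 3.671 mol.
n(M) deposited = 640 / 174.3 = 3.672 mol.
Electrons per atom = n(e⁻)/n(M) = 3.671 / 3.672 = 1.00 ≈ 1, so the ion is M⁺.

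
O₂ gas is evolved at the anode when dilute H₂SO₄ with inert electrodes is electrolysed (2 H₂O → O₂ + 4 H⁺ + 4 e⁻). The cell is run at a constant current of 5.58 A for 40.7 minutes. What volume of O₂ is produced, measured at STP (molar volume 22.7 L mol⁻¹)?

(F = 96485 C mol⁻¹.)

0.801 L

Q = I·t = 5.580 A × 2442.0 s = 13630 C.
n(e⁻) = Q/F = 13630 / 96485 = 0.1412 mol.
4 electrons are transferred per O₂ molecule, so n(O₂) = 0.1412 / 4 = 0.03531 mol.
V = n × V_m = 0.03531 × 22.7 = 0.801 L.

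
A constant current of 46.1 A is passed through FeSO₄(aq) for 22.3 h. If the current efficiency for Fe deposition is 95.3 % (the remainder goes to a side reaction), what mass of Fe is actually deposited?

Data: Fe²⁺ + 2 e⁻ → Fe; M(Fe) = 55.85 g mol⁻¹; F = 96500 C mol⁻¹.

Q = I·t = 46.10 × 80280 = 3701000 C.
n(e⁻) = 3701000/96500 = 38.35 mol; theoretically n(Fe) = 38.35/2 = 19.18 mol, m_theo = 1071 g.
At 95.3 % efficiency, m_actual = 0.953 × 1071 = 1020 g.

1020 g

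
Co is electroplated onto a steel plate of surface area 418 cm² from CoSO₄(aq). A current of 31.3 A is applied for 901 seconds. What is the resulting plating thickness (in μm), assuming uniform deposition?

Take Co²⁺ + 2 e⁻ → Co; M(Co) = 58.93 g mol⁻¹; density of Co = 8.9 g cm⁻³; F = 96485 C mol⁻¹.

Q = I·t = 31.30 × 901.00 = 28200 C; n(e⁻) = 0.2923 mol.
n(Co) = n(e⁻)/2 = 0.1461 mol, so m = 0.1461 × 58.93 = 8.612 g.
Volume = m/ρ = 8.612 / 8.9 = 0.9677 cm³.
Thickness = V/A = 0.9677 / 418 = 0.00231 cm = 23.1 μm.

23.1 μm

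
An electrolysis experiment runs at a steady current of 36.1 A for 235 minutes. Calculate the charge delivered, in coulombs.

5.09 × 10⁵ C

Q = I·t = 36.10 A × 14100 s = 5.09 × 10⁵ C.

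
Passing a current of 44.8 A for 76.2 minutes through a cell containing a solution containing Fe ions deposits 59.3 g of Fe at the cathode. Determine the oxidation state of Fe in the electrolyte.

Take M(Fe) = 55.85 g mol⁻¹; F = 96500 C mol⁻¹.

+2

Q = I·t = 44.80 A × 4572.0 s = 204800 C, so n(e⁻) = 204800/96500 = 2.123 mol.
n(Fe) deposited = 59.3 / 55.85 = 1.062 mol.
Electrons per atom = n(e⁻)/n(Fe) = 2.123 / 1.062 = 2.00 ≈ 2, so the ion is Fe²⁺.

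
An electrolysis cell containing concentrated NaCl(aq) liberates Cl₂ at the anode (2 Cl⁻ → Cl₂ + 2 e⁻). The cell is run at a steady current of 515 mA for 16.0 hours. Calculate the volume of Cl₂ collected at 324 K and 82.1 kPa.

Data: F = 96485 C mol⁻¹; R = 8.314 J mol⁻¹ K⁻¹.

Q = I·t = 0.5150 A × 57600 s = 29660 C.
n(e⁻) = Q/F = 29660 / 96485 = 0.3074 mol.
2 electrons are transferred per Cl₂ molecule, so n(Cl₂) = 0.3074 / 2 = 0.1537 mol.
V = nRT/P = (0.1537 × 8.314 × 324) / (82.1 × 10³ Pa) = 0.00504 m³ = 5.04 L.

5.04 L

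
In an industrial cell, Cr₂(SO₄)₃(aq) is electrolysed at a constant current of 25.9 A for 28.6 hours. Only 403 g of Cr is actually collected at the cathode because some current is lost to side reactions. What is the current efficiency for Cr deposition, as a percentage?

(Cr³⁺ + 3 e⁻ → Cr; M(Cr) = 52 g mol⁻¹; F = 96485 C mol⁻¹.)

84.1 %

Q = I·t = 25.90 × 102960 = 2667000 C; n(e⁻) = 2667000/96485 = 27.64 mol.
Theoretical n(Cr) = n(e⁻)/3 = 9.213 mol, i.e. m_theo = 9.213 × 52 = 479.1 g.
Efficiency = m_actual / m_theo = 403 / 479.1 = 84.1 %.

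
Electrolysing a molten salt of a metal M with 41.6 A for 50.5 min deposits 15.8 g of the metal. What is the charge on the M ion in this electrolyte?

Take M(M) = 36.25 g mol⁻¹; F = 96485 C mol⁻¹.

+3

Q = I·t = 41.60 A × 3030.0 s = 126000 C, so n(e⁻) = 126000/96485 = 1.306 mol.
n(M) deposited = 15.8 / 36.25 = 0.4359 mol.
Electrons per atom = n(e⁻)/n(M) = 1.306 / 0.4359 = 3.00 ≈ 3, so the ion is M³⁺.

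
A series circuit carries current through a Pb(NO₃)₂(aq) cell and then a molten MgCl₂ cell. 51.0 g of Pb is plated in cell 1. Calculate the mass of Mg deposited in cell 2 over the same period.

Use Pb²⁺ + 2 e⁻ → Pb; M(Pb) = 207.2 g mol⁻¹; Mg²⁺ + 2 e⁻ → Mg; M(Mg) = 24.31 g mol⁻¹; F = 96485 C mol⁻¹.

n(Pb) = 51.0 / 207.2 = 0.2461 mol.
Since Pb²⁺ + 2 e⁻ → Pb, n(e⁻) passed = 2 × 0.2461 = 0.4923 mol.
Cells in series carry the same charge, so the same 0.4923 mol of electrons passes through cell 2.
Mg²⁺ + 2 e⁻ → Mg, so n(Mg) = 0.4923 / 2 = 0.2461 mol.
m(Mg) = 0.2461 × 24.31 = 5.98 g.

5.98 g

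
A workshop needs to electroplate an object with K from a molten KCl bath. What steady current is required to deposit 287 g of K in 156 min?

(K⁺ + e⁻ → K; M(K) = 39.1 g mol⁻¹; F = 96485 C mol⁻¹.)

75.7 A

n(K) = 287 / 39.1 = 7.340 mol.
n(e⁻) = 1 × 7.340 = 7.340 mol.
Q = n(e⁻)·F = 7.340 × 96485 = 708200 C.
I = Q/t = 708200 / 9360.0 s = 75.7 A.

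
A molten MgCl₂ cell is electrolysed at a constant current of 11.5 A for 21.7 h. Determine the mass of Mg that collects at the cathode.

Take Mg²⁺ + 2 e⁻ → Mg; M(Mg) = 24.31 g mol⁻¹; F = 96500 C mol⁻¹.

113 g

Q = I·t = 11.50 A × 78120 s = 898400 C.
n(e⁻) = Q/F = 898400 / 96500 = 9.310 mol.
Mg²⁺ + 2 e⁻ → Mg, so n(Mg) = n(e⁻)/2 = 4.655 mol.
m = n·M = 4.655 × 24.31 = 113 g.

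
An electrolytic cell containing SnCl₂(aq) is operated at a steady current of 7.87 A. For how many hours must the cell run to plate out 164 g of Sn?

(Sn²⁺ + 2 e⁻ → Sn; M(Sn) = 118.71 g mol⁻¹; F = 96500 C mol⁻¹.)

n(Sn) = m/M = 164 / 118.71 = 1.382 mol.
Each Sn atom requires 2 electrons, so n(e⁻) = 2 × 1.382 = 2.763 mol.
Q = n(e⁻)·F = 2.763 × 96500 = 266600 C.
t = Q/I = 266600 / 7.870 A = 33880 s = 9.41 h.

9.41 h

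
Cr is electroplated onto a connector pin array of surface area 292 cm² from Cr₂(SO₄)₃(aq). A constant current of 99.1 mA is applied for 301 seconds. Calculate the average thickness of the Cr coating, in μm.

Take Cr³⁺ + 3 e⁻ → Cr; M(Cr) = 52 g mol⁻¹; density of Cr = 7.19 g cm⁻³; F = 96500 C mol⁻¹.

Q = I·t = 0.09910 × 301.00 = 29.83 C; n(e⁻) = 0.0003091 mol.
n(Cr) = n(e⁻)/3 = 0.0001030 mol, so m = 0.0001030 × 52 = 0.005358 g.
Volume = m/ρ = 0.005358 / 7.19 = 0.0007452 cm³.
Thickness = V/A = 0.0007452 / 292 = 2.55 × 10⁻⁶ cm = 0.0255 μm.

0.0255 μm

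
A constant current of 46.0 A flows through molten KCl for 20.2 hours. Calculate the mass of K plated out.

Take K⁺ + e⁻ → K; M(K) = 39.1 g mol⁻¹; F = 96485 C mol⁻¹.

1360 g

Q = I·t = 46.00 A × 72720 s = 3345000 C.
n(e⁻) = Q/F = 3345000 / 96485 = 34.67 mol.
K⁺ + e⁻ → K, so n(K) = n(e⁻)/1 = 34.67 mol.
m = n·M = 34.67 × 39.1 = 1360 g.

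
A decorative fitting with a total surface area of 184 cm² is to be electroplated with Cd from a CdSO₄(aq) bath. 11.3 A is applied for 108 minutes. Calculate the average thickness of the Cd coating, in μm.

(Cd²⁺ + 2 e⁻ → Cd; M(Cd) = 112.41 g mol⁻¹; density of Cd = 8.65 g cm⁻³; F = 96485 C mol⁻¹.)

Q = I·t = 11.30 × 6480.0 = 73220 C; n(e⁻) = 0.7589 mol.
n(Cd) = n(e⁻)/2 = 0.3795 mol, so m = 0.3795 × 112.41 = 42.65 g.
Volume = m/ρ = 42.65 / 8.65 = 4.931 cm³.
Thickness = V/A = 4.931 / 184 = 0.0268 cm = 268 μm.

268 μm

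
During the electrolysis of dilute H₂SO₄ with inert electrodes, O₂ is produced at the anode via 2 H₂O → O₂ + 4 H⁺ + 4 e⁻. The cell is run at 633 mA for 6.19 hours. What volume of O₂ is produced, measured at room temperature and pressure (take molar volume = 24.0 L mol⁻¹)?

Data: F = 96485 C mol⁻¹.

Q = I·t = 0.6330 A × 22284 s = 14110 C.
n(e⁻) = Q/F = 14110 / 96485 = 0.1462 mol.
4 electrons are transferred per O₂ molecule, so n(O₂) = 0.1462 / 4 = 0.03655 mol.
V = n × V_m = 0.03655 × 24.0 = 0.877 L.

0.877 L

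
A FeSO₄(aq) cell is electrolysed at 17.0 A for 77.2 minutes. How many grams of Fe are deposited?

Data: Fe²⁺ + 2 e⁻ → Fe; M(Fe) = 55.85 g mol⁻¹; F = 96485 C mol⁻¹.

Q = I·t = 17.00 A × 4632.0 s = 78740 C.
n(e⁻) = Q/F = 78740 / 96485 = 0.8161 mol.
Fe²⁺ + 2 e⁻ → Fe, so n(Fe) = n(e⁻)/2 = 0.4081 mol.
m = n·M = 0.4081 × 55.85 = 22.8 g.

22.8 g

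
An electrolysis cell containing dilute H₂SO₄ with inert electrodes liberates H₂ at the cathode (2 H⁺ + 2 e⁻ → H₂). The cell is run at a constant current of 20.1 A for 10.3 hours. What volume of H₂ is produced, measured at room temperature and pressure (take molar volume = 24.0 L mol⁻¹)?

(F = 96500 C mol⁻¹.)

92.7 L

Q = I·t = 20.10 A × 37080 s = 745300 C.
n(e⁻) = Q/F = 745300 / 96500 = 7.723 mol.
2 electrons are transferred per H₂ molecule, so n(H₂) = 7.723 / 2 = 3.862 mol.
V = n × V_m = 3.862 × 24.0 = 92.7 L.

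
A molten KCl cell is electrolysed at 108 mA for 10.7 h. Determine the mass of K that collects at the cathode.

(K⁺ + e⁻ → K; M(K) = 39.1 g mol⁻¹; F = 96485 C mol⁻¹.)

Q = I·t = 0.1080 A × 38520 s = 4160 C.
n(e⁻) = Q/F = 4160 / 96485 = 0.04312 mol.
K⁺ + e⁻ → K, so n(K) = n(e⁻)/1 = 0.04312 mol.
m = n·M = 0.04312 × 39.1 = 1.69 g.

1.69 g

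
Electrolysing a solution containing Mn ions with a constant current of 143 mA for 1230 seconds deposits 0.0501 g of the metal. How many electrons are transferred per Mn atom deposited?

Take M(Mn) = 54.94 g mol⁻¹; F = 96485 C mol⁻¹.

Q = I·t = 0.1430 A × 1230.0 s = 175.9 C, so n(e⁻) = 175.9/96485 = 0.001823 mol.
n(Mn) deposited = 0.0501 / 54.94 = 0.0009119 mol.
Electrons per atom = n(e⁻)/n(Mn) = 0.001823 / 0.0009119 = 2.00 ≈ 2, so the ion is Mn²⁺.

2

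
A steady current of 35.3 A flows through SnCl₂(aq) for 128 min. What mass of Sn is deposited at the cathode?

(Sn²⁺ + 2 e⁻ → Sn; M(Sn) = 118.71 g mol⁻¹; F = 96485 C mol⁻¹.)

Q = I·t = 35.30 A × 7680.0 s = 271100 C.
n(e⁻) = Q/F = 271100 / 96485 = 2.810 mol.
Sn²⁺ + 2 e⁻ → Sn, so n(Sn) = n(e⁻)/2 = 1.405 mol.
m = n·M = 1.405 × 118.71 = 167 g.

167 g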